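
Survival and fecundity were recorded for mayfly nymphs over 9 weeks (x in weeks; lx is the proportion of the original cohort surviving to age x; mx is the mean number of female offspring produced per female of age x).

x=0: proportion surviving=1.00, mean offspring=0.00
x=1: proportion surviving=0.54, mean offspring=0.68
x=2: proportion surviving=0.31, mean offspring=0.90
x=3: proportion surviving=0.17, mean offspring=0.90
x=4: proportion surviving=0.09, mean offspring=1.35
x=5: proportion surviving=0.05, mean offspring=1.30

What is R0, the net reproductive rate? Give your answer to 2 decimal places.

0.99

lx·mx by age: 0, 0.3672, 0.279, 0.153, 0.1215, 0.065
R0 = Σ lx·mx = 0.9857 → 0.99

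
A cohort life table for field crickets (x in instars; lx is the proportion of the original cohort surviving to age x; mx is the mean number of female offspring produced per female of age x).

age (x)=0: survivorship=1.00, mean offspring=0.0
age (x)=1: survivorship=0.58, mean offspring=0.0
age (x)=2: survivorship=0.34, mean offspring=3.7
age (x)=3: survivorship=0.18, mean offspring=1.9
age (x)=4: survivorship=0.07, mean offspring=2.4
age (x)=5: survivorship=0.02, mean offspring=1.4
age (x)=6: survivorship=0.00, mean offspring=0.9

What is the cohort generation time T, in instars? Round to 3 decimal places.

lx·mx: 0, 0, 1.258, 0.342, 0.168, 0.028, 0 → R0 = 1.796
x·lx·mx: 0, 0, 2.516, 1.026, 0.672, 0.14, 0 → Σ = 4.354
T = 4.354 / 1.796 = 2.424276… → 2.424

2.424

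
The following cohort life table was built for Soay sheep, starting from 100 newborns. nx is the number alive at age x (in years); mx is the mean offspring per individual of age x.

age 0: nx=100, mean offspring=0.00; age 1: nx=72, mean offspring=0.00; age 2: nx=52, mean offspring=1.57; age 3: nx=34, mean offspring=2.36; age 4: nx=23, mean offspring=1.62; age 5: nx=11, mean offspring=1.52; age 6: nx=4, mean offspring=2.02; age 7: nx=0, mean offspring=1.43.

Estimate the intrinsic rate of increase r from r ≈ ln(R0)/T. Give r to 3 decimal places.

0.264

lx = nx/n0 = nx/100: 1, 0.72, 0.52, 0.34, 0.23, 0.11, 0.04, 0
R0 = Σ lx·mx = 0 + 0 + 0.8164 + 0.8024 + 0.3726 + 0.1672 + 0.0808 + 0 = 2.2394
Σ x·lx·mx = 6.8512; T = 6.8512/2.2394 = 3.05939…
r ≈ ln(R0)/T = ln(2.2394)/3.05939… = 0.26352… → 0.264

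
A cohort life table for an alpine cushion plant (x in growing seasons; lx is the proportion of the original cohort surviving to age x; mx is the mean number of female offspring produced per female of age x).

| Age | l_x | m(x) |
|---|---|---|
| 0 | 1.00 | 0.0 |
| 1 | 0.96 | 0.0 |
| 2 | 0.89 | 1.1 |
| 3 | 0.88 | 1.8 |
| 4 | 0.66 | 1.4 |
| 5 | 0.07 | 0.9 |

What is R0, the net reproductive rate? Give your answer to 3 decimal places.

lx·mx by age: 0, 0, 0.979, 1.584, 0.924, 0.063
R0 = Σ lx·mx = 3.55 → 3.550

3.550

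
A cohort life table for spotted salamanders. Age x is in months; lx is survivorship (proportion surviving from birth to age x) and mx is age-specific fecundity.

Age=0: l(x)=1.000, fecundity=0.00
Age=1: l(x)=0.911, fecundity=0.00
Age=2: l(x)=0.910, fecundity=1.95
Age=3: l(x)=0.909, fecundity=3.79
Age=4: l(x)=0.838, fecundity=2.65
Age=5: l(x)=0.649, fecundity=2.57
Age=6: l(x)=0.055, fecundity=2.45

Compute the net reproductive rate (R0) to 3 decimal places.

lx·mx by age: 0, 0, 1.7745, 3.44511, 2.2207, 1.66793, 0.13475
R0 = Σ lx·mx = 9.24299 → 9.243

9.243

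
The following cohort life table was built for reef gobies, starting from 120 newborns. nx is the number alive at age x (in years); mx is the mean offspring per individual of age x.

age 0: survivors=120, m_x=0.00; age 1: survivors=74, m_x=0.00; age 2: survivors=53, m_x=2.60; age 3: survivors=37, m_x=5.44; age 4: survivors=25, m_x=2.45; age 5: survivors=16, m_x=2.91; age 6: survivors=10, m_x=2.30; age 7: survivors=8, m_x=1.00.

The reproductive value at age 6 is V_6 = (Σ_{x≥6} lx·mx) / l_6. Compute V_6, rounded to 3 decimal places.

3.100

lx = nx/n0 = nx/120: 1, 0.61667…, 0.44167…, 0.30833…, 0.20833…, 0.13333…, 0.08333…, 0.06667…
lx·mx for x ≥ 6: 0.191667…, 0.066667… → sum = 0.258333…
V_6 = 0.258333… / l_6 = 0.258333… / 0.083333… = 3.1… → 3.100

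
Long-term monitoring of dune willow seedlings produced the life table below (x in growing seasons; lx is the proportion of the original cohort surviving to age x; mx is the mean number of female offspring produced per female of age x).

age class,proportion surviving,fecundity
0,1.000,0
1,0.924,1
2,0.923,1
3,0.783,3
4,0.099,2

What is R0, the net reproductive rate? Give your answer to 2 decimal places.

lx·mx by age: 0, 0.924, 0.923, 2.349, 0.198
R0 = Σ lx·mx = 4.394 → 4.39

4.39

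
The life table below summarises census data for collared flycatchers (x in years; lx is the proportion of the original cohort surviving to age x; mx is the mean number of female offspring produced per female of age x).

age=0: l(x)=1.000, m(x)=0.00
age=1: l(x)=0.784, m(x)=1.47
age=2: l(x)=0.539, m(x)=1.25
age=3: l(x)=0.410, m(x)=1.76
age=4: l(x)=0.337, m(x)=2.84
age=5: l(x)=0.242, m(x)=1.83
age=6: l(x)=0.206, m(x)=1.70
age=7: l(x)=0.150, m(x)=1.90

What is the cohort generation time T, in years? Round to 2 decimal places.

3.23

lx·mx: 0, 1.15248, 0.67375, 0.7216, 0.95708, 0.44286, 0.3502, 0.285 → R0 = 4.58297
x·lx·mx: 0, 1.15248, 1.3475, 2.1648, 3.82832, 2.2143, 2.1012, 1.995 → Σ = 14.8036
T = 14.8036 / 4.58297 = 3.230132… → 3.23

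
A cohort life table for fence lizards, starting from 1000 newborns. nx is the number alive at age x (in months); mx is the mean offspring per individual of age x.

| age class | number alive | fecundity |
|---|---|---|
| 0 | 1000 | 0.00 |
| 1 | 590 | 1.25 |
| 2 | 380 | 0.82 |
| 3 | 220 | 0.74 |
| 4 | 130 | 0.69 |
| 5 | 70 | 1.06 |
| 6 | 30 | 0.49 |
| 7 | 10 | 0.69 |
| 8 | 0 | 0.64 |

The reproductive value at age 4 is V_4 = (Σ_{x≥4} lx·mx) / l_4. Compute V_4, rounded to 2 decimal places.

1.43

lx = nx/n0 = nx/1000: 1, 0.59, 0.38, 0.22, 0.13, 0.07, 0.03, 0.01, 0
lx·mx for x ≥ 4: 0.0897, 0.0742, 0.0147, 0.0069, 0 → sum = 0.1855
V_4 = 0.1855 / l_4 = 0.1855 / 0.13 = 1.426923… → 1.43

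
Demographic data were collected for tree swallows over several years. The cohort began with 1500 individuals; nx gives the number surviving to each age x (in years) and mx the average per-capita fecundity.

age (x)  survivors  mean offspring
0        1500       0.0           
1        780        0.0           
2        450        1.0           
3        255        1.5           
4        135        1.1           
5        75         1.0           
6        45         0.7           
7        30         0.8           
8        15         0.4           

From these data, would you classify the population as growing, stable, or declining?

declining

lx = nx/n0 = nx/1500: 1, 0.52, 0.3, 0.17, 0.09, 0.05, 0.03, 0.02, 0.01
R0 = Σ lx·mx = 0 + 0 + 0.3 + 0.255 + 0.099 + 0.05 + 0.021 + 0.016 + 0.004 = 0.745
R0 < 1, so the population is declining.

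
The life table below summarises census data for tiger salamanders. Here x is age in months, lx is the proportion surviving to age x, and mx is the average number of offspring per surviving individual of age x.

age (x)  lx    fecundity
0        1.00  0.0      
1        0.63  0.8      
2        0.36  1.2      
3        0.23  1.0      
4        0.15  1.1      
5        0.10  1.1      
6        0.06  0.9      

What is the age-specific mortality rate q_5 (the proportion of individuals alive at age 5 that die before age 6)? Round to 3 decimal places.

q_5 = (l_5 − l_6) / l_5 = (0.1 − 0.06) / 0.1
     = 0.04 / 0.1 = 0.4 → 0.400

0.400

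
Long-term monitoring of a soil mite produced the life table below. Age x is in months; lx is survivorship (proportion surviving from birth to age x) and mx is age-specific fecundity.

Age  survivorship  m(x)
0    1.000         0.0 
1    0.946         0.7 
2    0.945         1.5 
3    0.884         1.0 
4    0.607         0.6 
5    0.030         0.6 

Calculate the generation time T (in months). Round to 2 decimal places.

lx·mx: 0, 0.6622, 1.4175, 0.884, 0.3642, 0.018 → R0 = 3.3459
x·lx·mx: 0, 0.6622, 2.835, 2.652, 1.4568, 0.09 → Σ = 7.696
T = 7.696 / 3.3459 = 2.300129… → 2.30

2.30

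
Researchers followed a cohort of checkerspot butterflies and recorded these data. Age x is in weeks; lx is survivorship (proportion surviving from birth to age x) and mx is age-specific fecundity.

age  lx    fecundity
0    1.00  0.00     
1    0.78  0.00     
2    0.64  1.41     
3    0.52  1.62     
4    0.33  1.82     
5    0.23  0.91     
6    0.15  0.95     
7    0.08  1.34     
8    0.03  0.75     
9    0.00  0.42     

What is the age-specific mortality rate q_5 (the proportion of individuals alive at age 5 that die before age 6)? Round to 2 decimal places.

q_5 = (l_5 − l_6) / l_5 = (0.23 − 0.15) / 0.23
     = 0.08 / 0.23 = 0.347826… → 0.35

0.35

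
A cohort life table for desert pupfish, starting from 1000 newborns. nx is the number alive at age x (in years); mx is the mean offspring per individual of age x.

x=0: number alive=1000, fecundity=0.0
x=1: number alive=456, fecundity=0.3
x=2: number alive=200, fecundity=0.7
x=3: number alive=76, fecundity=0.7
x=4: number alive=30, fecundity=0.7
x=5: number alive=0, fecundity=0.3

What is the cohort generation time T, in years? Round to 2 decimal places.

lx = nx/n0 = nx/1000: 1, 0.456, 0.2, 0.076, 0.03, 0
lx·mx: 0, 0.1368, 0.14, 0.0532, 0.021, 0 → R0 = 0.351
x·lx·mx: 0, 0.1368, 0.28, 0.1596, 0.084, 0 → Σ = 0.6604
T = 0.6604 / 0.351 = 1.881481… → 1.88

1.88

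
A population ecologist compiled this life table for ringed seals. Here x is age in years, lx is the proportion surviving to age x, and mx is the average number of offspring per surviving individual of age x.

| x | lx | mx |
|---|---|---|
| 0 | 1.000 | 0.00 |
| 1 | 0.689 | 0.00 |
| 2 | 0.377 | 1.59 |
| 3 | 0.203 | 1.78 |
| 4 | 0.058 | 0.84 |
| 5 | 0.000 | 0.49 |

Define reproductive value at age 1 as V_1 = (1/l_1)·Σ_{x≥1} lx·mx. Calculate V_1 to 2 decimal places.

1.47

lx·mx for x ≥ 1: 0, 0.59943, 0.36134, 0.04872, 0 → sum = 1.00949
V_1 = 1.00949 / l_1 = 1.00949 / 0.689 = 1.465152… → 1.47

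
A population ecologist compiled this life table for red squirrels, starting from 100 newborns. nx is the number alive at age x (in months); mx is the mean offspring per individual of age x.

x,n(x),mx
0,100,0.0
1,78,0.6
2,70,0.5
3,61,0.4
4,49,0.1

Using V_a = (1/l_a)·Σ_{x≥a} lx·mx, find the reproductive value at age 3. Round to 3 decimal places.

lx = nx/n0 = nx/100: 1, 0.78, 0.7, 0.61, 0.49
lx·mx for x ≥ 3: 0.244, 0.049 → sum = 0.293
V_3 = 0.293 / l_3 = 0.293 / 0.61 = 0.480328… → 0.480

0.480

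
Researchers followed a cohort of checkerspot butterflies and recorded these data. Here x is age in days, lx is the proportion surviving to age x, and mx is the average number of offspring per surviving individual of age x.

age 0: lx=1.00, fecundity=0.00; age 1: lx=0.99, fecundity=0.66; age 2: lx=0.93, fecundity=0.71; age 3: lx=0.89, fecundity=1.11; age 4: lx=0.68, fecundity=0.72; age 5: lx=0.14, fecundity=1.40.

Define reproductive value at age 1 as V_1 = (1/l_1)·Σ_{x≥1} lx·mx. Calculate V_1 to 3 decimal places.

3.017

lx·mx for x ≥ 1: 0.6534, 0.6603, 0.9879, 0.4896, 0.196 → sum = 2.9872
V_1 = 2.9872 / l_1 = 2.9872 / 0.99 = 3.017374… → 3.017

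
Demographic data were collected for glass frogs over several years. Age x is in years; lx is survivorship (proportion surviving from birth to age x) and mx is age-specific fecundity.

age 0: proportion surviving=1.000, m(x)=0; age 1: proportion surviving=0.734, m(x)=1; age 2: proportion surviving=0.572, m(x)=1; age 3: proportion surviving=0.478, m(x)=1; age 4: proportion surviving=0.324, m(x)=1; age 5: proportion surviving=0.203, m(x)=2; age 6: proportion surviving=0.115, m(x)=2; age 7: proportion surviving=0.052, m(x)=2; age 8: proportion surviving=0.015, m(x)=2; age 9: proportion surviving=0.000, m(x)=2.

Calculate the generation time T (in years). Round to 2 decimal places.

lx·mx: 0, 0.734, 0.572, 0.478, 0.324, 0.406, 0.23, 0.104, 0.03, 0 → R0 = 2.878
x·lx·mx: 0, 0.734, 1.144, 1.434, 1.296, 2.03, 1.38, 0.728, 0.24, 0 → Σ = 8.986
T = 8.986 / 2.878 = 3.122307… → 3.12

3.12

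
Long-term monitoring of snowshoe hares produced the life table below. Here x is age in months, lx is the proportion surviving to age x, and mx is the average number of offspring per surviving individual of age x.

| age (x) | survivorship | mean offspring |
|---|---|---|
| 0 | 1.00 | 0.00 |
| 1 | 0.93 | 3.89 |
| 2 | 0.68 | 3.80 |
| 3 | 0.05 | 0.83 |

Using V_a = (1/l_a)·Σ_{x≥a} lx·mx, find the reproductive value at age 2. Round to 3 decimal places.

3.861

lx·mx for x ≥ 2: 2.584, 0.0415 → sum = 2.6255
V_2 = 2.6255 / l_2 = 2.6255 / 0.68 = 3.861029… → 3.861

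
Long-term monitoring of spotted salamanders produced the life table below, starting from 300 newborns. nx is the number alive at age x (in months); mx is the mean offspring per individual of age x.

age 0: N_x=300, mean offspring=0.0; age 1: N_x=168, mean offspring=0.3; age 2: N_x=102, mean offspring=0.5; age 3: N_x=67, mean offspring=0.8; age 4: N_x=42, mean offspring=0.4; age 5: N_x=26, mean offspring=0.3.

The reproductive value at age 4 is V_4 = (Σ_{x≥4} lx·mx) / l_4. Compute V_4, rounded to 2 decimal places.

lx = nx/n0 = nx/300: 1, 0.56, 0.34, 0.22333…, 0.14, 0.08667…
lx·mx for x ≥ 4: 0.056, 0.026… → sum = 0.082…
V_4 = 0.082… / l_4 = 0.082… / 0.14 = 0.585714… → 0.59

0.59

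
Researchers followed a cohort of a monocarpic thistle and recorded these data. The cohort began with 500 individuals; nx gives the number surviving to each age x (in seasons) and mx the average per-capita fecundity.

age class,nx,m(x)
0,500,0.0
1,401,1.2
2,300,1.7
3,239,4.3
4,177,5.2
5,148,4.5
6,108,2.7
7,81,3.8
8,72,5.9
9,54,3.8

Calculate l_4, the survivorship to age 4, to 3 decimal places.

l_4 = n_4/n_0 = 177/500 = 0.354 → 0.354

0.354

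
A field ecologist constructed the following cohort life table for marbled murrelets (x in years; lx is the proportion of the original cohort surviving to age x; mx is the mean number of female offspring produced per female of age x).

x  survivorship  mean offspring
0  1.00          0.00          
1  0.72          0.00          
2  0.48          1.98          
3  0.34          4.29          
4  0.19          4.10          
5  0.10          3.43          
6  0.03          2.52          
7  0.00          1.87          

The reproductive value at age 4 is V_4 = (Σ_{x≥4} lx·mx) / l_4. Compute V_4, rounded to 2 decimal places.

lx·mx for x ≥ 4: 0.779, 0.343, 0.0756, 0 → sum = 1.1976
V_4 = 1.1976 / l_4 = 1.1976 / 0.19 = 6.303158… → 6.30

6.30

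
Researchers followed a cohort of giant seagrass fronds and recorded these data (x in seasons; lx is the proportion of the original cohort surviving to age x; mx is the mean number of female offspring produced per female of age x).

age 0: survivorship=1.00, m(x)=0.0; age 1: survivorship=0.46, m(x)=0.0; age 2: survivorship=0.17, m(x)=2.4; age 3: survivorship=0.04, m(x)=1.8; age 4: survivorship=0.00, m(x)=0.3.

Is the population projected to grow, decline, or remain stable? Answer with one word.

R0 = Σ lx·mx = 0 + 0 + 0.408 + 0.072 + 0 = 0.48
R0 < 1, so the population is declining.

declining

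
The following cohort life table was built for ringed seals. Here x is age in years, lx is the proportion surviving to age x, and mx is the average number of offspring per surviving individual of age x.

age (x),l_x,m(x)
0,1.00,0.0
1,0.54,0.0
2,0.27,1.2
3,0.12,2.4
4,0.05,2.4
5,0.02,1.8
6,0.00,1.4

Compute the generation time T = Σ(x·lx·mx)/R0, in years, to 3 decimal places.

lx·mx: 0, 0, 0.324, 0.288, 0.12, 0.036, 0 → R0 = 0.768
x·lx·mx: 0, 0, 0.648, 0.864, 0.48, 0.18, 0 → Σ = 2.172
T = 2.172 / 0.768 = 2.828125 → 2.828

2.828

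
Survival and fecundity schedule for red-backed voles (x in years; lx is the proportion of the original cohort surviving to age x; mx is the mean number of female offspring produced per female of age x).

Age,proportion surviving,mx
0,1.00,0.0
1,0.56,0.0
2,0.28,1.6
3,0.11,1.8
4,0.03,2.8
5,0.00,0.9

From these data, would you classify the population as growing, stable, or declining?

R0 = Σ lx·mx = 0 + 0 + 0.448 + 0.198 + 0.084 + 0 = 0.73
R0 < 1, so the population is declining.

declining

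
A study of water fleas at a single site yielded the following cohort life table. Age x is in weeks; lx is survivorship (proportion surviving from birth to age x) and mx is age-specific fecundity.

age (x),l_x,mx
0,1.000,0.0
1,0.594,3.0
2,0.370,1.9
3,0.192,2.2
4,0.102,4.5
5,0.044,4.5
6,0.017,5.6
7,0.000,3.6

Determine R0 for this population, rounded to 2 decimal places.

3.66

lx·mx by age: 0, 1.782, 0.703, 0.4224, 0.459, 0.198, 0.0952, 0
R0 = Σ lx·mx = 3.6596 → 3.66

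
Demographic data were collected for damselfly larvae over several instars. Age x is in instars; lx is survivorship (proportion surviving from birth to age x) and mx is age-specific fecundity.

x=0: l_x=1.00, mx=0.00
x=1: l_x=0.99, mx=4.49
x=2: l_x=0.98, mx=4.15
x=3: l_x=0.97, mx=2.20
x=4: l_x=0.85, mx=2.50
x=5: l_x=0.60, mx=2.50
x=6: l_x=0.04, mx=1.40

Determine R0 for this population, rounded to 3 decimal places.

lx·mx by age: 0, 4.4451, 4.067, 2.134, 2.125, 1.5, 0.056
R0 = Σ lx·mx = 14.3271 → 14.327

14.327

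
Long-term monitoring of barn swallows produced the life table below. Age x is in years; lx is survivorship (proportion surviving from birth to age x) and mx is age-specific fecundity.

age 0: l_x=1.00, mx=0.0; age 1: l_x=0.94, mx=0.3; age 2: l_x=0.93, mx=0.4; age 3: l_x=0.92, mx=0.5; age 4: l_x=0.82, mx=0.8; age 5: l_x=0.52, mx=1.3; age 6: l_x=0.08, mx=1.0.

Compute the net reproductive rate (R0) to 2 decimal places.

lx·mx by age: 0, 0.282, 0.372, 0.46, 0.656, 0.676, 0.08
R0 = Σ lx·mx = 2.526 → 2.53

2.53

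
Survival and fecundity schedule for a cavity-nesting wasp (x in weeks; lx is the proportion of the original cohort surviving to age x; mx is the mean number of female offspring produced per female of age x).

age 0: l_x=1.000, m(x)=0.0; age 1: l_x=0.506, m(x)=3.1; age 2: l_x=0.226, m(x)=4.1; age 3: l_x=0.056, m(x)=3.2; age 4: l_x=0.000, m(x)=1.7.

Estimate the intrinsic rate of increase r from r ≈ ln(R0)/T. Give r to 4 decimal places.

R0 = Σ lx·mx = 0 + 1.5686 + 0.9266 + 0.1792 + 0 = 2.6744
Σ x·lx·mx = 3.9594; T = 3.9594/2.6744 = 1.48048…
r ≈ ln(R0)/T = ln(2.6744)/1.48048… = 0.664463… → 0.6645

0.6645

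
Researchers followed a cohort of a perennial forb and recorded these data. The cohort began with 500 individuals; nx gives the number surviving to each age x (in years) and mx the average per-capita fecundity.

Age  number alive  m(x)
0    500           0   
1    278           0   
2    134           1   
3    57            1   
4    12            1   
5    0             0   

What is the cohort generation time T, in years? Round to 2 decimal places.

2.40

lx = nx/n0 = nx/500: 1, 0.556, 0.268, 0.114, 0.024, 0
lx·mx: 0, 0, 0.268, 0.114, 0.024, 0 → R0 = 0.406
x·lx·mx: 0, 0, 0.536, 0.342, 0.096, 0 → Σ = 0.974
T = 0.974 / 0.406 = 2.399015… → 2.40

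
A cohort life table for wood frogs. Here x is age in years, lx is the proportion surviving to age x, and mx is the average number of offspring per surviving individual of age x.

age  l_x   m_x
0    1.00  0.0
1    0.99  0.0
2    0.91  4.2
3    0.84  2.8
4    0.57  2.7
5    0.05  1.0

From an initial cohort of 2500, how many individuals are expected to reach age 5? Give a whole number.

125

Expected survivors = N0 · l_5 = 2500 × 0.05 = 125 → 125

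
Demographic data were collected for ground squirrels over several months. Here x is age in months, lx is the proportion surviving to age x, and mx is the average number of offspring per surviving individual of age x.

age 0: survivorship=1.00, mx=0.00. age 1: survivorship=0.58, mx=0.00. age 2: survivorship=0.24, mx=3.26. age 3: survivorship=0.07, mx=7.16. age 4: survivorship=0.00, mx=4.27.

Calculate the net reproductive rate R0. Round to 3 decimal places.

lx·mx by age: 0, 0, 0.7824, 0.5012, 0
R0 = Σ lx·mx = 1.2836 → 1.284

1.284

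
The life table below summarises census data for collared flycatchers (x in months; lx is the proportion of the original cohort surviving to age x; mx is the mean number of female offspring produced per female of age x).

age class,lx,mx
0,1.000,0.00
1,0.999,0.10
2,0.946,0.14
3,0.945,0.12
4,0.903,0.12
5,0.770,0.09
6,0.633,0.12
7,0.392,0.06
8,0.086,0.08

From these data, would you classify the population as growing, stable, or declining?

R0 = Σ lx·mx = 0 + 0.0999 + 0.13244 + 0.1134 + 0.10836 + 0.0693 + 0.07596 + 0.02352 + 0.00688 = 0.62976
R0 < 1, so the population is declining.

declining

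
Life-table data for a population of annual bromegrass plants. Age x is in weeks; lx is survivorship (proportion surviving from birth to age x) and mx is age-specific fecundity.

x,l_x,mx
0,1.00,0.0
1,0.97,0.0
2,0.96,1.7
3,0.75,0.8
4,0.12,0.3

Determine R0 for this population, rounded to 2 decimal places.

2.27

lx·mx by age: 0, 0, 1.632, 0.6, 0.036
R0 = Σ lx·mx = 2.268 → 2.27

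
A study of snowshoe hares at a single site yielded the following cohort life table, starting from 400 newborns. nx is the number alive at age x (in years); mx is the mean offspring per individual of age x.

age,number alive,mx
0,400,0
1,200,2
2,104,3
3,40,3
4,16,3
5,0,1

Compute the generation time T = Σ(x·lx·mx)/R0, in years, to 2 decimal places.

1.79

lx = nx/n0 = nx/400: 1, 0.5, 0.26, 0.1, 0.04, 0
lx·mx: 0, 1, 0.78, 0.3, 0.12, 0 → R0 = 2.2
x·lx·mx: 0, 1, 1.56, 0.9, 0.48, 0 → Σ = 3.94
T = 3.94 / 2.2 = 1.790909… → 1.79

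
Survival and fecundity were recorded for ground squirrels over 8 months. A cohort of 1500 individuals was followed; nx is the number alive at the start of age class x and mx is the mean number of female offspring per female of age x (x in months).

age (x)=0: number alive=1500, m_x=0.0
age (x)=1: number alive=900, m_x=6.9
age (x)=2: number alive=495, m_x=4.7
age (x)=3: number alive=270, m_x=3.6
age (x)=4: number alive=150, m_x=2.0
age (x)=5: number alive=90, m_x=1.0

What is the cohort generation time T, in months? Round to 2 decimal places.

lx = nx/n0 = nx/1500: 1, 0.6, 0.33, 0.18, 0.1, 0.06
lx·mx: 0, 4.14, 1.551, 0.648, 0.2, 0.06 → R0 = 6.599
x·lx·mx: 0, 4.14, 3.102, 1.944, 0.8, 0.3 → Σ = 10.286
T = 10.286 / 6.599 = 1.558721… → 1.56

1.56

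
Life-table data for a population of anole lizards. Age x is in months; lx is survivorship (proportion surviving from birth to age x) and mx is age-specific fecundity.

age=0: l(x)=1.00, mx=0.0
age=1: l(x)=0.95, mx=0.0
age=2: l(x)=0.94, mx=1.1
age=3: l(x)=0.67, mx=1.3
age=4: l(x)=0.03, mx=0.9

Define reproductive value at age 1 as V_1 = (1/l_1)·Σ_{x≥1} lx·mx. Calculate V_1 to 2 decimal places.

lx·mx for x ≥ 1: 0, 1.034, 0.871, 0.027 → sum = 1.932
V_1 = 1.932 / l_1 = 1.932 / 0.95 = 2.033684… → 2.03

2.03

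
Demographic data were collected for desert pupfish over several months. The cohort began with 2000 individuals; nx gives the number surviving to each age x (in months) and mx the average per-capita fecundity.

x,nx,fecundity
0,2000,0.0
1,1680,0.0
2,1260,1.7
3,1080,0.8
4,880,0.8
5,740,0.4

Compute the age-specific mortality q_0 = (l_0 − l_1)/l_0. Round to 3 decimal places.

0.160

lx = nx/n0 = nx/2000: 1, 0.84, 0.63, 0.54, 0.44, 0.37
q_0 = (l_0 − l_1) / l_0 = (1 − 0.84) / 1
     = 0.16 / 1 = 0.16 → 0.160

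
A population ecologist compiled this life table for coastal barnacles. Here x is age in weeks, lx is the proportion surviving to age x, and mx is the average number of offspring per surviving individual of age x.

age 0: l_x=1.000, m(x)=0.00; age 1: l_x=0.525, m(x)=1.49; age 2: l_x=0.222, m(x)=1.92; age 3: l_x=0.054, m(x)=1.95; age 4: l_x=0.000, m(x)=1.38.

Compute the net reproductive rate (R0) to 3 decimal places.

lx·mx by age: 0, 0.78225, 0.42624, 0.1053, 0
R0 = Σ lx·mx = 1.31379 → 1.314

1.314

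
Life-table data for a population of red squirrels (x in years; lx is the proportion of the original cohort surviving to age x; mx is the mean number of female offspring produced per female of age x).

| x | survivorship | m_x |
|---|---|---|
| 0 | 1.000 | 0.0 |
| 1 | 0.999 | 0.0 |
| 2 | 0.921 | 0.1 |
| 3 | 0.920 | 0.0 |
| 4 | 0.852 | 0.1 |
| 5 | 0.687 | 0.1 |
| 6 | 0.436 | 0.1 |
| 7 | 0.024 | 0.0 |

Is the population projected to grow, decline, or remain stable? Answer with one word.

declining

R0 = Σ lx·mx = 0 + 0 + 0.0921 + 0 + 0.0852 + 0.0687 + 0.0436 + 0 = 0.2896
R0 < 1, so the population is declining.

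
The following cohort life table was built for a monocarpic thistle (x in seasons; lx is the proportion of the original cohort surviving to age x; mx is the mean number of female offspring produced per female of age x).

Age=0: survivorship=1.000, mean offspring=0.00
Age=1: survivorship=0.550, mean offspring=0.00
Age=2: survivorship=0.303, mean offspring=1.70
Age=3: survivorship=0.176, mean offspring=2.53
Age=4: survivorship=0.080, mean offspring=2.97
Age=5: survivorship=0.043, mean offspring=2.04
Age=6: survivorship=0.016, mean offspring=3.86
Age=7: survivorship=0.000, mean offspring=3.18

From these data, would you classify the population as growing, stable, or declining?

R0 = Σ lx·mx = 0 + 0 + 0.5151 + 0.44528 + 0.2376 + 0.08772 + 0.06176 + 0 = 1.34746
R0 > 1, so the population is growing.

growing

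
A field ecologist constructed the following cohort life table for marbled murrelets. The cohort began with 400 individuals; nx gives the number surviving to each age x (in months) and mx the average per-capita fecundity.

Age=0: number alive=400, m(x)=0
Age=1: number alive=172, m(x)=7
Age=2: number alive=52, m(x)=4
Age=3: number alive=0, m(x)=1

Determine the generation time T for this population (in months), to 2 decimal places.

lx = nx/n0 = nx/400: 1, 0.43, 0.13, 0
lx·mx: 0, 3.01, 0.52, 0 → R0 = 3.53
x·lx·mx: 0, 3.01, 1.04, 0 → Σ = 4.05
T = 4.05 / 3.53 = 1.147309… → 1.15

1.15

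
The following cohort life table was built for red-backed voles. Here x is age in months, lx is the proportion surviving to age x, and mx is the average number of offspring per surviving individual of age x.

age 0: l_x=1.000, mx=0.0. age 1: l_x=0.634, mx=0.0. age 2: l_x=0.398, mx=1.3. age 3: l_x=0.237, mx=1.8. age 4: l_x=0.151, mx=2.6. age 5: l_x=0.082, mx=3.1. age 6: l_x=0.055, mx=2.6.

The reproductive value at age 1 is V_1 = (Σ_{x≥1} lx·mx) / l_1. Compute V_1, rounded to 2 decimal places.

2.73

lx·mx for x ≥ 1: 0, 0.5174, 0.4266, 0.3926, 0.2542, 0.143 → sum = 1.7338
V_1 = 1.7338 / l_1 = 1.7338 / 0.634 = 2.7347… → 2.73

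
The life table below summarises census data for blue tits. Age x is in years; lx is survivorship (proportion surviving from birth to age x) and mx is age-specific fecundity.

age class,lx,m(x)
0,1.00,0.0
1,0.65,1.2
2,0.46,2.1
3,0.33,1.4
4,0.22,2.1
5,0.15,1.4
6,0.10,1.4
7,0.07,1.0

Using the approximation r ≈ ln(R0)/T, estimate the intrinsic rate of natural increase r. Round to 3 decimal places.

0.419

R0 = Σ lx·mx = 0 + 0.78 + 0.966 + 0.462 + 0.462 + 0.21 + 0.14 + 0.07 = 3.09
Σ x·lx·mx = 8.326; T = 8.326/3.09 = 2.6945…
r ≈ ln(R0)/T = ln(3.09)/2.6945… = 0.41869… → 0.419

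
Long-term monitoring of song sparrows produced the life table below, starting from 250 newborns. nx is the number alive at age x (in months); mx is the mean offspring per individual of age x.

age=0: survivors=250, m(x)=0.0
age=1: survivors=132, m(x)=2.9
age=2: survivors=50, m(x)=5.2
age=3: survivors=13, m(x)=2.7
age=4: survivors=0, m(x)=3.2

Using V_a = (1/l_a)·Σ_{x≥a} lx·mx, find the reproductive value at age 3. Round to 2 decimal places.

2.70

lx = nx/n0 = nx/250: 1, 0.528, 0.2, 0.052, 0
lx·mx for x ≥ 3: 0.1404, 0 → sum = 0.1404
V_3 = 0.1404 / l_3 = 0.1404 / 0.052 = 2.7 → 2.70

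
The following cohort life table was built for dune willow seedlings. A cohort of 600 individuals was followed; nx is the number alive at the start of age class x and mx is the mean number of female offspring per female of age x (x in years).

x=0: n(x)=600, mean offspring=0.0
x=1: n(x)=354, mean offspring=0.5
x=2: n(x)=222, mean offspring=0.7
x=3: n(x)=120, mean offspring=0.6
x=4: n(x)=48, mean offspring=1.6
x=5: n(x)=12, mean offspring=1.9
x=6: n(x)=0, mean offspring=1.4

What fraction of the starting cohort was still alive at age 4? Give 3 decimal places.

l_4 = n_4/n_0 = 48/600 = 0.08 → 0.080

0.080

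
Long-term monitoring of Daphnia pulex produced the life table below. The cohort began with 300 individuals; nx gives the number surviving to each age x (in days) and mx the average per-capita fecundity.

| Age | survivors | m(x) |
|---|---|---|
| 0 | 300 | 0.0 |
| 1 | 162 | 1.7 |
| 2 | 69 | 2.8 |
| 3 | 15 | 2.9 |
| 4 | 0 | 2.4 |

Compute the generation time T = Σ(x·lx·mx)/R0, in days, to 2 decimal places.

1.55

lx = nx/n0 = nx/300: 1, 0.54, 0.23, 0.05, 0
lx·mx: 0, 0.918, 0.644, 0.145, 0 → R0 = 1.707
x·lx·mx: 0, 0.918, 1.288, 0.435, 0 → Σ = 2.641
T = 2.641 / 1.707 = 1.547159… → 1.55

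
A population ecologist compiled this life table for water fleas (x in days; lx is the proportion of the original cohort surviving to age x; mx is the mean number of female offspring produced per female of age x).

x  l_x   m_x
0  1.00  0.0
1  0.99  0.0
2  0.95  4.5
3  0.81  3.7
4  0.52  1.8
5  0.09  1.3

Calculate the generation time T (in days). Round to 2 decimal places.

lx·mx: 0, 0, 4.275, 2.997, 0.936, 0.117 → R0 = 8.325
x·lx·mx: 0, 0, 8.55, 8.991, 3.744, 0.585 → Σ = 21.87
T = 21.87 / 8.325 = 2.627027… → 2.63

2.63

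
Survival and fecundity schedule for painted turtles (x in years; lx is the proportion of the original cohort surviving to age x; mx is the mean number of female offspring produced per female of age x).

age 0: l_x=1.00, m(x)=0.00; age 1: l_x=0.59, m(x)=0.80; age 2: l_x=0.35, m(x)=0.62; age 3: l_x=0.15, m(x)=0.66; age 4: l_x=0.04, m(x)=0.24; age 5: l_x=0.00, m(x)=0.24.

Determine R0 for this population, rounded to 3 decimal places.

lx·mx by age: 0, 0.472, 0.217, 0.099, 0.0096, 0
R0 = Σ lx·mx = 0.7976 → 0.798

0.798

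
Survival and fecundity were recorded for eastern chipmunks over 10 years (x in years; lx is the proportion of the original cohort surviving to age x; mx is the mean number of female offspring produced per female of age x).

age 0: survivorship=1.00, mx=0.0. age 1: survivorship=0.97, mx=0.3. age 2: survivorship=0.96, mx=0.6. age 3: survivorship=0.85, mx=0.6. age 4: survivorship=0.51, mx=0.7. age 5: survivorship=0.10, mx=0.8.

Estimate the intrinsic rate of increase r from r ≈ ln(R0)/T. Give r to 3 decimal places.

R0 = Σ lx·mx = 0 + 0.291 + 0.576 + 0.51 + 0.357 + 0.08 = 1.814
Σ x·lx·mx = 4.801; T = 4.801/1.814 = 2.64664…
r ≈ ln(R0)/T = ln(1.814)/2.64664… = 0.22502… → 0.225

0.225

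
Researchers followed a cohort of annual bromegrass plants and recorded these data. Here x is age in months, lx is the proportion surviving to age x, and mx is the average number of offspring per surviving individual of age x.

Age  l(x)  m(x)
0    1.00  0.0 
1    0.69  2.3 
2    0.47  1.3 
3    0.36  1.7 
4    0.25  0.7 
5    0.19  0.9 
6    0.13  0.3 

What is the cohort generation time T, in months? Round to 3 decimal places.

lx·mx: 0, 1.587, 0.611, 0.612, 0.175, 0.171, 0.039 → R0 = 3.195
x·lx·mx: 0, 1.587, 1.222, 1.836, 0.7, 0.855, 0.234 → Σ = 6.434
T = 6.434 / 3.195 = 2.013772… → 2.014

2.014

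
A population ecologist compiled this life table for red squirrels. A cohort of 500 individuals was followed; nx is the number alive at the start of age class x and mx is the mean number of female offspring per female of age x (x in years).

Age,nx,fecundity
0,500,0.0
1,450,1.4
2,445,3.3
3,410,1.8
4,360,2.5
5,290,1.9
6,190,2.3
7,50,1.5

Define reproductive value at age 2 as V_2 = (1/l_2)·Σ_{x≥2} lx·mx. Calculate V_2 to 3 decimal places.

lx = nx/n0 = nx/500: 1, 0.9, 0.89, 0.82, 0.72, 0.58, 0.38, 0.1
lx·mx for x ≥ 2: 2.937, 1.476, 1.8, 1.102, 0.874, 0.15 → sum = 8.339
V_2 = 8.339 / l_2 = 8.339 / 0.89 = 9.369663… → 9.370

9.370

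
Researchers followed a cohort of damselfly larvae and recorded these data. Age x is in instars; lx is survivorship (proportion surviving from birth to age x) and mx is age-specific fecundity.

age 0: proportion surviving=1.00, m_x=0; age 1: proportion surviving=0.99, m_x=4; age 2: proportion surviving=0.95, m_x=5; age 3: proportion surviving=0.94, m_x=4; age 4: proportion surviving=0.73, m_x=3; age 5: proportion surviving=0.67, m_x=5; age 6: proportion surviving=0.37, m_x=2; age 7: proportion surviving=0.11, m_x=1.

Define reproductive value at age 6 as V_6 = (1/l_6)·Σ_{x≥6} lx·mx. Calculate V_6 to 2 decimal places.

2.30

lx·mx for x ≥ 6: 0.74, 0.11 → sum = 0.85
V_6 = 0.85 / l_6 = 0.85 / 0.37 = 2.297297… → 2.30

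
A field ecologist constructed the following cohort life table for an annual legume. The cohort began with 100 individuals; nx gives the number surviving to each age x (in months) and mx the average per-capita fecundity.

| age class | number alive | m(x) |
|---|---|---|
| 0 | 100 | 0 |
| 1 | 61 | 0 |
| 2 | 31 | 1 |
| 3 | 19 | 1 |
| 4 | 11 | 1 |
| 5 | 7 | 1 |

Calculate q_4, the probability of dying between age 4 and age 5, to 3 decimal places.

lx = nx/n0 = nx/100: 1, 0.61, 0.31, 0.19, 0.11, 0.07
q_4 = (l_4 − l_5) / l_4 = (0.11 − 0.07) / 0.11
     = 0.04 / 0.11 = 0.363636… → 0.364

0.364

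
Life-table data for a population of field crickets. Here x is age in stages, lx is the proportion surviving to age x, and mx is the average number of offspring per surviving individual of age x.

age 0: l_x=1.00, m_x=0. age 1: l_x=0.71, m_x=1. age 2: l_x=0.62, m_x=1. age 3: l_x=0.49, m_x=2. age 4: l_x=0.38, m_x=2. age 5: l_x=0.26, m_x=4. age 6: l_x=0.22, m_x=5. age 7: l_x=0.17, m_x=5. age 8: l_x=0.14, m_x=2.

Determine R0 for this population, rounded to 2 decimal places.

lx·mx by age: 0, 0.71, 0.62, 0.98, 0.76, 1.04, 1.1, 0.85, 0.28
R0 = Σ lx·mx = 6.34 → 6.34

6.34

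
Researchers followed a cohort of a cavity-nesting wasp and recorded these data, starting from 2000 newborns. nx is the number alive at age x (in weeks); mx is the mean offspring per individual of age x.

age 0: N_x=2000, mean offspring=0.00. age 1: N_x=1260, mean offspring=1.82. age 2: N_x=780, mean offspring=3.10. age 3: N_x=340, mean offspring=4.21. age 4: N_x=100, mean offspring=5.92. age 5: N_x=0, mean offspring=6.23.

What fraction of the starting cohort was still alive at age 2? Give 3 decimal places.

l_2 = n_2/n_0 = 780/2000 = 0.39 → 0.390

0.390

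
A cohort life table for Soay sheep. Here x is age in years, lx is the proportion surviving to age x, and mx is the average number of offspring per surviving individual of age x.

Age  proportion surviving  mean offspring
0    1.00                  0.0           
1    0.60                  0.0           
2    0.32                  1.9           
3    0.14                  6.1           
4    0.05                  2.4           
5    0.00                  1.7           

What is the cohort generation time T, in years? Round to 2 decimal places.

2.69

lx·mx: 0, 0, 0.608, 0.854, 0.12, 0 → R0 = 1.582
x·lx·mx: 0, 0, 1.216, 2.562, 0.48, 0 → Σ = 4.258
T = 4.258 / 1.582 = 2.69153… → 2.69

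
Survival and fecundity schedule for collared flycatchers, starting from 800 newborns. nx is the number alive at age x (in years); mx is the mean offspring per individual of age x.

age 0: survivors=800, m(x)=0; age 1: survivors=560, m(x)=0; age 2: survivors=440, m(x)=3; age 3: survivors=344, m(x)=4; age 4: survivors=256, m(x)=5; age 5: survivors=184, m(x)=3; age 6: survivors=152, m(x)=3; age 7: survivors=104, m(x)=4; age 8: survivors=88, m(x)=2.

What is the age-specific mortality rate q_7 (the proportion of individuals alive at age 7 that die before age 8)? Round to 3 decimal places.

lx = nx/n0 = nx/800: 1, 0.7, 0.55, 0.43, 0.32, 0.23, 0.19, 0.13, 0.11
q_7 = (l_7 − l_8) / l_7 = (0.13 − 0.11) / 0.13
     = 0.02 / 0.13 = 0.153846… → 0.154

0.154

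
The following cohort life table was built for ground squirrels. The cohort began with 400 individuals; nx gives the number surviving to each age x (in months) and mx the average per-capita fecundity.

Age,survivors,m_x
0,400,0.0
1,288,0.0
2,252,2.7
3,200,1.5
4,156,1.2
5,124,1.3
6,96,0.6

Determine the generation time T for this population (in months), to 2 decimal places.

lx = nx/n0 = nx/400: 1, 0.72, 0.63, 0.5, 0.39, 0.31, 0.24
lx·mx: 0, 0, 1.701, 0.75, 0.468, 0.403, 0.144 → R0 = 3.466
x·lx·mx: 0, 0, 3.402, 2.25, 1.872, 2.015, 0.864 → Σ = 10.403
T = 10.403 / 3.466 = 3.001443… → 3.00

3.00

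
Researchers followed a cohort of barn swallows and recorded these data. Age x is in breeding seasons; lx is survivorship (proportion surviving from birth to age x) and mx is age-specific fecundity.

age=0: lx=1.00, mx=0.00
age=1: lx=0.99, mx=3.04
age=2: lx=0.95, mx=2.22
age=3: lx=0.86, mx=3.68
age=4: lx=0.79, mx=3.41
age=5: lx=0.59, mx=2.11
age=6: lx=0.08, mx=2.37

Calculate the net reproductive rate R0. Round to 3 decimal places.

lx·mx by age: 0, 3.0096, 2.109, 3.1648, 2.6939, 1.2449, 0.1896
R0 = Σ lx·mx = 12.4118 → 12.412

12.412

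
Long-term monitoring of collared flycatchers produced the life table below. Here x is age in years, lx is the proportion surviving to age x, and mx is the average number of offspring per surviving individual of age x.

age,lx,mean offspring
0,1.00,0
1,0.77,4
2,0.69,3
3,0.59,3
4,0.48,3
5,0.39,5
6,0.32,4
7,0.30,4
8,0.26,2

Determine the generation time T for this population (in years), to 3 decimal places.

3.627

lx·mx: 0, 3.08, 2.07, 1.77, 1.44, 1.95, 1.28, 1.2, 0.52 → R0 = 13.31
x·lx·mx: 0, 3.08, 4.14, 5.31, 5.76, 9.75, 7.68, 8.4, 4.16 → Σ = 48.28
T = 48.28 / 13.31 = 3.627348… → 3.627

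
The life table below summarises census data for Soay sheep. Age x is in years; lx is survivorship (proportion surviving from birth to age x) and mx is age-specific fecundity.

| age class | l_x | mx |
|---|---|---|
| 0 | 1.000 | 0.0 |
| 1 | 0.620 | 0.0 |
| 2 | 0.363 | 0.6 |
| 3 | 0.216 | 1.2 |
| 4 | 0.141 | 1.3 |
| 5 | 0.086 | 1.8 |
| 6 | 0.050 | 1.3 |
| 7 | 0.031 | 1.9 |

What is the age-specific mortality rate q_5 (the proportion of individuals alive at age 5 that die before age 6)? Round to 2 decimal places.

0.42

q_5 = (l_5 − l_6) / l_5 = (0.086 − 0.05) / 0.086
     = 0.036 / 0.086 = 0.418605… → 0.42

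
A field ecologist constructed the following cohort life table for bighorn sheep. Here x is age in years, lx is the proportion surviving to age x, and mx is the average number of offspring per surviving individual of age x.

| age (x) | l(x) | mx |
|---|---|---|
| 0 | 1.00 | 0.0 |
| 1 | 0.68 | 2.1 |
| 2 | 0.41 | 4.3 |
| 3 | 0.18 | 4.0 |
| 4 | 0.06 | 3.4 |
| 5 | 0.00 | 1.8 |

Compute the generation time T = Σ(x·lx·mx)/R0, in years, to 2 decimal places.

1.93

lx·mx: 0, 1.428, 1.763, 0.72, 0.204, 0 → R0 = 4.115
x·lx·mx: 0, 1.428, 3.526, 2.16, 0.816, 0 → Σ = 7.93
T = 7.93 / 4.115 = 1.927096… → 1.93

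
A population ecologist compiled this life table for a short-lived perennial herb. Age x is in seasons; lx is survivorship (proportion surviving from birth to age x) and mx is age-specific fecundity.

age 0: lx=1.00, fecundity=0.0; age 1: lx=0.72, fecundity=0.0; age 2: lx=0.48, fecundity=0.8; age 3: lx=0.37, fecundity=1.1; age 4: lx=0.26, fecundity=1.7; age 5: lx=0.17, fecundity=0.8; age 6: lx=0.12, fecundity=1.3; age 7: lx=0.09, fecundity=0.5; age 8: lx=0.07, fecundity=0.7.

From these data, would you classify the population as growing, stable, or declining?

growing

R0 = Σ lx·mx = 0 + 0 + 0.384 + 0.407 + 0.442 + 0.136 + 0.156 + 0.045 + 0.049 = 1.619
R0 > 1, so the population is growing.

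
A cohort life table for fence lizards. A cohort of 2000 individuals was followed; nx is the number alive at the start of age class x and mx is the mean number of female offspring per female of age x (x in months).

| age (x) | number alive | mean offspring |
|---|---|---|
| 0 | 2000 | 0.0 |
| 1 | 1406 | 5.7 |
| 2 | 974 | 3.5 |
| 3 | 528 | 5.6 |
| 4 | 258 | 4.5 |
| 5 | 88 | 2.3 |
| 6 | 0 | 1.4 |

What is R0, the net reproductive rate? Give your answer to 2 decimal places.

lx = nx/n0 = nx/2000: 1, 0.703, 0.487, 0.264, 0.129, 0.044, 0
lx·mx by age: 0, 4.0071, 1.7045, 1.4784, 0.5805, 0.1012, 0
R0 = Σ lx·mx = 7.8717 → 7.87

7.87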